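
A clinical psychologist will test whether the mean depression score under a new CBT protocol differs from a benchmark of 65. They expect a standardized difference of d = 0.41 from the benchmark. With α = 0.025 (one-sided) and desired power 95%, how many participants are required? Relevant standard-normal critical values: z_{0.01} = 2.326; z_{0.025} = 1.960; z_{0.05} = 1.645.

n = 78

For a one-sample test: n = ((z_{α} + z_β) / d)².
z_{α} + z_β = 1.960 + 1.645 = 3.605.
n = (3.605 / 0.41)² = 8.793² = 77.31.
Round up.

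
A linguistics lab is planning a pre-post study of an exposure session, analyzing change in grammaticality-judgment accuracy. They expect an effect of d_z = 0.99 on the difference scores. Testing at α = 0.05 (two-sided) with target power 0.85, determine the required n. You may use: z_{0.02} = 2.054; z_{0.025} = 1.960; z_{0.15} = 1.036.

n = 10 pairs

For a paired (one-sample on differences) test: n = ((z_{α/2} + z_β) / d)².
z_{α/2} + z_β = 1.960 + 1.036 = 2.996.
n = (2.996 / 0.99)² = 3.026² = 9.16.
Round up.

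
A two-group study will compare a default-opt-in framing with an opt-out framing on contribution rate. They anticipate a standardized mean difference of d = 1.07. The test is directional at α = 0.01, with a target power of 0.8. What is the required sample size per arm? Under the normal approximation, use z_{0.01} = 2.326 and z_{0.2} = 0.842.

n = 18 per group

For two independent groups with equal n: n = 2·((z_{α} + z_β) / d)².
z_{α} + z_β = 2.326 + 0.842 = 3.168.
n = 2 × (3.168 / 1.07)² = 2 × 2.961² = 2 × 8.77 = 17.5.
Round up to the next whole participant.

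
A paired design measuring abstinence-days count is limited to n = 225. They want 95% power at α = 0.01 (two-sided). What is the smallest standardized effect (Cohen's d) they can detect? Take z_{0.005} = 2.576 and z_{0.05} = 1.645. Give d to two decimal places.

d_min ≈ 0.28

For a single sample (or paired design) of n = 225: d_min = (z_{α/2} + z_β)/√n.
z-sum = 2.576 + 1.645 = 4.221.
d_min = 4.221 / √225 = 4.221 / 15.000 = 0.281.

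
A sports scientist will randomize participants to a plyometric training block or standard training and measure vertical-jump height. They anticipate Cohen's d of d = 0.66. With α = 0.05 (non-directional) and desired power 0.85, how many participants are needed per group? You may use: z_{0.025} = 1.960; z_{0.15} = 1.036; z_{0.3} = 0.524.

For two independent groups with equal n: n = 2·((z_{α/2} + z_β) / d)².
z_{α/2} + z_β = 1.960 + 1.036 = 2.996.
n = 2 × (2.996 / 0.66)² = 2 × 4.539² = 2 × 20.61 = 41.2.
Round up to the next whole participant.

n = 42 per group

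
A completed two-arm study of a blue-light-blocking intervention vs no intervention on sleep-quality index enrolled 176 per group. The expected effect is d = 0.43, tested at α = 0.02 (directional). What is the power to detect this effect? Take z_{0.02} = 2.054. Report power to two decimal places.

For two equal groups, power = Φ(d·√(n/2) − z_{α}).
d·√(n/2) = 0.43 × √(176/2) = 0.43 × 9.381 = 4.034.
z_β = 4.034 − 2.054 = 1.980.
Power = Φ(1.980) = 0.976.

power ≈ 0.98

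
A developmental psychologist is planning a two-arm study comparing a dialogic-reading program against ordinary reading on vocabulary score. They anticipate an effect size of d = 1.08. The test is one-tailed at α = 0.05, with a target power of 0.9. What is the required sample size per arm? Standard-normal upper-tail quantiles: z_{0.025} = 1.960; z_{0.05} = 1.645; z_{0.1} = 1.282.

n = 15 per group

For two independent groups with equal n: n = 2·((z_{α} + z_β) / d)².
z_{α} + z_β = 1.645 + 1.282 = 2.927.
n = 2 × (2.927 / 1.08)² = 2 × 2.710² = 2 × 7.35 = 14.7.
Round up to the next whole participant.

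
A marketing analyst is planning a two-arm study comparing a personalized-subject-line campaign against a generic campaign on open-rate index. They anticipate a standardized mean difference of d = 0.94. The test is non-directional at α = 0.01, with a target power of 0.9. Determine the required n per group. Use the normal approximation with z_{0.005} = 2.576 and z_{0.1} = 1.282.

For two independent groups with equal n: n = 2·((z_{α/2} + z_β) / d)².
z_{α/2} + z_β = 2.576 + 1.282 = 3.858.
n = 2 × (3.858 / 0.94)² = 2 × 4.104² = 2 × 16.84 = 33.7.
Round up to the next whole participant.

n = 34 per group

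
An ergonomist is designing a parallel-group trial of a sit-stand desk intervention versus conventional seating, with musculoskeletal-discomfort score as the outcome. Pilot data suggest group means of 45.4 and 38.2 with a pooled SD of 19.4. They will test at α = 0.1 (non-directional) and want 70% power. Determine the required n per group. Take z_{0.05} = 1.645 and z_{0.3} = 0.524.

n = 69 per group

Cohen's d = |M₁ − M₂| / SD_pooled = |45.4 − 38.2| / 19.4 = 7.2 / 19.4 = 0.371.
For two independent groups with equal n: n = 2·((z_{α/2} + z_β) / d)².
z_{α/2} + z_β = 1.645 + 0.524 = 2.169.
n = 2 × (2.169 / 0.371)² = 2 × 5.846² = 2 × 34.18 = 68.4.
Round up to the next whole participant.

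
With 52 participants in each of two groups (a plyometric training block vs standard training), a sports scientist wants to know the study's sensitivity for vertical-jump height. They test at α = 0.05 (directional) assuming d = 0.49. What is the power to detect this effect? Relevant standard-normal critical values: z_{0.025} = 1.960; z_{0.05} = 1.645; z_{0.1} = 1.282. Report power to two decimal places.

power ≈ 0.80

For two equal groups, power = Φ(d·√(n/2) − z_{α}).
d·√(n/2) = 0.49 × √(52/2) = 0.49 × 5.099 = 2.499.
z_β = 2.499 − 1.645 = 0.854.
Power = Φ(0.854) = 0.803.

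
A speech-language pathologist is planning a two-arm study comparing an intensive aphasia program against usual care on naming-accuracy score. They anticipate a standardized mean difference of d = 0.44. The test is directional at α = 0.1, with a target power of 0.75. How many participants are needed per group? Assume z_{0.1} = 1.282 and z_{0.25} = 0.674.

n = 40 per group

For two independent groups with equal n: n = 2·((z_{α} + z_β) / d)².
z_{α} + z_β = 1.282 + 0.674 = 1.956.
n = 2 × (1.956 / 0.44)² = 2 × 4.445² = 2 × 19.76 = 39.5.
Round up to the next whole participant.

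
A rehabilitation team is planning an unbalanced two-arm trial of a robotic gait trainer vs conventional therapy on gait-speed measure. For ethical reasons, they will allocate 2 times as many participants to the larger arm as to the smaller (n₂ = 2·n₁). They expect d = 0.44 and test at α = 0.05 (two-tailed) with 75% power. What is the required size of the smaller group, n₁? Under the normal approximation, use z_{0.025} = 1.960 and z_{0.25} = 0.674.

With allocation ratio k = n₂/n₁ = 2, Var(x̄₁−x̄₂) = σ²(1/n₁ + 1/(k·n₁)) = σ²·(k+1)/(k·n₁).
So n₁ = (1 + 1/k)·((z_{α/2} + z_β)/d)² = 1.500 × (2.634/0.44)².
n₁ = 1.500 × 35.84 = 53.8.
Round up: n₁ = 54, giving n₂ = 2 × 54 = 108.

n₁ = 54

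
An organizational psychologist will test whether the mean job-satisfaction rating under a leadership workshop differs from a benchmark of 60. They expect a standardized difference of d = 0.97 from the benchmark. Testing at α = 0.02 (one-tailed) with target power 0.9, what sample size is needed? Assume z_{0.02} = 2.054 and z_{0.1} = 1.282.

n = 12

For a one-sample test: n = ((z_{α} + z_β) / d)².
z_{α} + z_β = 2.054 + 1.282 = 3.336.
n = (3.336 / 0.97)² = 3.439² = 11.83.
Round up.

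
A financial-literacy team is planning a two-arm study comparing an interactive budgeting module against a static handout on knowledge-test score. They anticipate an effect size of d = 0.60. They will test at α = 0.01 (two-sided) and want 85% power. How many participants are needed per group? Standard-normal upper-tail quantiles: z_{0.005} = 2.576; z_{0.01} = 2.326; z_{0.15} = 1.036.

For two independent groups with equal n: n = 2·((z_{α/2} + z_β) / d)².
z_{α/2} + z_β = 2.576 + 1.036 = 3.612.
n = 2 × (3.612 / 0.60)² = 2 × 6.020² = 2 × 36.24 = 72.5.
Round up to the next whole participant.

n = 73 per group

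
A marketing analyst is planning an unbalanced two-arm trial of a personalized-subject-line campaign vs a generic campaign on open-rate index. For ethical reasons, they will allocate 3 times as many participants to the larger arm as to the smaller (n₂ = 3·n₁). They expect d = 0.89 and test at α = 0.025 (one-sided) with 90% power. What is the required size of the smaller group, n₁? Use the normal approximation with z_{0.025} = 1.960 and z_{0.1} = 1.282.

With allocation ratio k = n₂/n₁ = 3, Var(x̄₁−x̄₂) = σ²(1/n₁ + 1/(k·n₁)) = σ²·(k+1)/(k·n₁).
So n₁ = (1 + 1/k)·((z_{α} + z_β)/d)² = 1.333 × (3.242/0.89)².
n₁ = 1.333 × 13.27 = 17.7.
Round up: n₁ = 18, giving n₂ = 3 × 18 = 54.

n₁ = 18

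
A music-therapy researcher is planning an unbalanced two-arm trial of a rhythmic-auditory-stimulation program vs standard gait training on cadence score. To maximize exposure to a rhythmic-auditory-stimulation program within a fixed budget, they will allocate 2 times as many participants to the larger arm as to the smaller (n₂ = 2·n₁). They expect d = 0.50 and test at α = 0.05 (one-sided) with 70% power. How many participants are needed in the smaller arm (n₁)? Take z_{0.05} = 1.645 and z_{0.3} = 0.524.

n₁ = 29

With allocation ratio k = n₂/n₁ = 2, Var(x̄₁−x̄₂) = σ²(1/n₁ + 1/(k·n₁)) = σ²·(k+1)/(k·n₁).
So n₁ = (1 + 1/k)·((z_{α} + z_β)/d)² = 1.500 × (2.169/0.50)².
n₁ = 1.500 × 18.82 = 28.2.
Round up: n₁ = 29, giving n₂ = 2 × 29 = 58.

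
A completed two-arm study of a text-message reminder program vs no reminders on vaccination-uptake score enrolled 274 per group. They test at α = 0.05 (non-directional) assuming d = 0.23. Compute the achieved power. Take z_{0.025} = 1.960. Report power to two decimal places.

power ≈ 0.77

For two equal groups, power = Φ(d·√(n/2) − z_{α/2}).
d·√(n/2) = 0.23 × √(274/2) = 0.23 × 11.705 = 2.692.
z_β = 2.692 − 1.960 = 0.732.
Power = Φ(0.732) = 0.768.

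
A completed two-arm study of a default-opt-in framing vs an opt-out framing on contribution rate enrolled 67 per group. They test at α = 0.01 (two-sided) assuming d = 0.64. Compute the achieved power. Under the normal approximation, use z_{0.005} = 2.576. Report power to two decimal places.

For two equal groups, power = Φ(d·√(n/2) − z_{α/2}).
d·√(n/2) = 0.64 × √(67/2) = 0.64 × 5.788 = 3.704.
z_β = 3.704 − 2.576 = 1.128.
Power = Φ(1.128) = 0.870.

power ≈ 0.87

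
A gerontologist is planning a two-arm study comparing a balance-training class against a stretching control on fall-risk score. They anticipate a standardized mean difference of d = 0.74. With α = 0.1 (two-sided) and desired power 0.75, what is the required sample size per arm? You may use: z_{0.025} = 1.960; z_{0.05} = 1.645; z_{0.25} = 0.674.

For two independent groups with equal n: n = 2·((z_{α/2} + z_β) / d)².
z_{α/2} + z_β = 1.645 + 0.674 = 2.319.
n = 2 × (2.319 / 0.74)² = 2 × 3.134² = 2 × 9.82 = 19.6.
Round up to the next whole participant.

n = 20 per group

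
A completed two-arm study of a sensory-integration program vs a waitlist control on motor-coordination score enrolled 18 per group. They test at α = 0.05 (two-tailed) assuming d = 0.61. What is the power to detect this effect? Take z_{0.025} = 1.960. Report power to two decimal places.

power ≈ 0.45

For two equal groups, power = Φ(d·√(n/2) − z_{α/2}).
d·√(n/2) = 0.61 × √(18/2) = 0.61 × 3.000 = 1.830.
z_β = 1.830 − 1.960 = -0.130.
Power = Φ(-0.130) = 0.448.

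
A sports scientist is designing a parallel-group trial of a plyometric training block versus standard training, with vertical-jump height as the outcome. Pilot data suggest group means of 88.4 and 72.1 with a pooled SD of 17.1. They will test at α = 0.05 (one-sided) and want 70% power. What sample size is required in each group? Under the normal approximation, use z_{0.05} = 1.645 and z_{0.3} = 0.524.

n = 11 per group

Cohen's d = |M₁ − M₂| / SD_pooled = |88.4 − 72.1| / 17.1 = 16.3 / 17.1 = 0.953.
For two independent groups with equal n: n = 2·((z_{α} + z_β) / d)².
z_{α} + z_β = 1.645 + 0.524 = 2.169.
n = 2 × (2.169 / 0.953)² = 2 × 2.276² = 2 × 5.18 = 10.4.
Round up to the next whole participant.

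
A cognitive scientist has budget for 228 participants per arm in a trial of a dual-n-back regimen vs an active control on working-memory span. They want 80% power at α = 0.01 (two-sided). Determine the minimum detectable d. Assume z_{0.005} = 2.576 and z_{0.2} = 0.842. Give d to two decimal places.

d_min ≈ 0.32

For two independent groups of n = 228 each: d_min = (z_{α/2} + z_β)·√(2/n).
z-sum = 2.576 + 0.842 = 3.418.
d_min = 3.418 × √(2/228) = 3.418 × 0.0937 = 0.320.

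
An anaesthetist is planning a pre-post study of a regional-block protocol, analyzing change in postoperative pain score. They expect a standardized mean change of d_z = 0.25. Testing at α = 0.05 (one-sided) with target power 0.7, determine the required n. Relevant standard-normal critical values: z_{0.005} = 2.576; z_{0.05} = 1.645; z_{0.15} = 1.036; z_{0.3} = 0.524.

n = 76 pairs

For a paired (one-sample on differences) test: n = ((z_{α} + z_β) / d)².
z_{α} + z_β = 1.645 + 0.524 = 2.169.
n = (2.169 / 0.25)² = 8.676² = 75.27.
Round up.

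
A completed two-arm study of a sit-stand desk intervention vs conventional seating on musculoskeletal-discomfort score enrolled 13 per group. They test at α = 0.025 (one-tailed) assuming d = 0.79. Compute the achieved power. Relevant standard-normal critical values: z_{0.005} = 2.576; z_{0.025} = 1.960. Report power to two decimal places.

power ≈ 0.52

For two equal groups, power = Φ(d·√(n/2) − z_{α}).
d·√(n/2) = 0.79 × √(13/2) = 0.79 × 2.550 = 2.014.
z_β = 2.014 − 1.960 = 0.054.
Power = Φ(0.054) = 0.522.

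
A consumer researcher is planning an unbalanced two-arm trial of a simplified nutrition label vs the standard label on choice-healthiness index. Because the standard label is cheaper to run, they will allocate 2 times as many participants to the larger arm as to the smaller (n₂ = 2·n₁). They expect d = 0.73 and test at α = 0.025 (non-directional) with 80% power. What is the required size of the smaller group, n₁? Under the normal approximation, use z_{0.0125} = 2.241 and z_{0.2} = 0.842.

n₁ = 27

With allocation ratio k = n₂/n₁ = 2, Var(x̄₁−x̄₂) = σ²(1/n₁ + 1/(k·n₁)) = σ²·(k+1)/(k·n₁).
So n₁ = (1 + 1/k)·((z_{α/2} + z_β)/d)² = 1.500 × (3.083/0.73)².
n₁ = 1.500 × 17.84 = 26.8.
Round up: n₁ = 27, giving n₂ = 2 × 27 = 54.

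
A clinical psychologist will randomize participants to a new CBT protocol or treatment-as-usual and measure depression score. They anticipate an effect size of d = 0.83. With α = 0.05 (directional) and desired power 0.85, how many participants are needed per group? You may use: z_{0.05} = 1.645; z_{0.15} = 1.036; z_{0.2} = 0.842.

n = 21 per group

For two independent groups with equal n: n = 2·((z_{α} + z_β) / d)².
z_{α} + z_β = 1.645 + 1.036 = 2.681.
n = 2 × (2.681 / 0.83)² = 2 × 3.230² = 2 × 10.43 = 20.9.
Round up to the next whole participant.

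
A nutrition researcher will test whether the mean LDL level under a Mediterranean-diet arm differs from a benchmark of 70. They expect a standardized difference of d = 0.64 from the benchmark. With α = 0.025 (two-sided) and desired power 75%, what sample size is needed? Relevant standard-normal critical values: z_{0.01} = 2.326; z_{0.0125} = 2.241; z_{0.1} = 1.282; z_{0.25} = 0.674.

n = 21

For a one-sample test: n = ((z_{α/2} + z_β) / d)².
z_{α/2} + z_β = 2.241 + 0.674 = 2.915.
n = (2.915 / 0.64)² = 4.555² = 20.75.
Round up.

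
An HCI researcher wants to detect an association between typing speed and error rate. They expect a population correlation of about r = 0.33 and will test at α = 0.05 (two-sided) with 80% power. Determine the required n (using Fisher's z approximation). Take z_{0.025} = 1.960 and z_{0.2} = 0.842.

Fisher's z: C = ½·ln((1+r)/(1−r)) = ½·ln(1.9851) = 0.3428.
n = ((z_{α/2} + z_β)/C)² + 3.
(1.960 + 0.842) / 0.3428 = 2.802 / 0.3428 = 8.174.
n = 8.174² + 3 = 66.81 + 3 = 69.8.
Round up.

n = 70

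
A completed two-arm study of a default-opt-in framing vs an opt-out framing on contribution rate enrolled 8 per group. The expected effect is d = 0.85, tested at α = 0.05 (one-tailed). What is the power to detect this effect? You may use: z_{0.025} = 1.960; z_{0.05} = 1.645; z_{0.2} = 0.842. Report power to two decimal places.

For two equal groups, power = Φ(d·√(n/2) − z_{α}).
d·√(n/2) = 0.85 × √(8/2) = 0.85 × 2.000 = 1.700.
z_β = 1.700 − 1.645 = 0.055.
Power = Φ(0.055) = 0.522.

power ≈ 0.52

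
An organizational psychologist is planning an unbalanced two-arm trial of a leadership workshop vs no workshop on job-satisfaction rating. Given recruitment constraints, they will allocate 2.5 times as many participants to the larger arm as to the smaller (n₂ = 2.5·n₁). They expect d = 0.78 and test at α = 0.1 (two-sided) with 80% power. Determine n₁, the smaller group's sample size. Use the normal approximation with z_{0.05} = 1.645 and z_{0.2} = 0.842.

n₁ = 15

With allocation ratio k = n₂/n₁ = 2.5, Var(x̄₁−x̄₂) = σ²(1/n₁ + 1/(k·n₁)) = σ²·(k+1)/(k·n₁).
So n₁ = (1 + 1/k)·((z_{α/2} + z_β)/d)² = 1.400 × (2.487/0.78)².
n₁ = 1.400 × 10.17 = 14.2.
Round up: n₁ = 15, giving n₂ = ⌈2.5 × 15⌉ = ⌈37.5⌉ = 38.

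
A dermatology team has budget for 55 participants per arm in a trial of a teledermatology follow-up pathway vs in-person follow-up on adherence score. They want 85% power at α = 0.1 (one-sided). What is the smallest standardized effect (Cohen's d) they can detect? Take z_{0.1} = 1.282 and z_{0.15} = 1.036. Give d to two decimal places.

d_min ≈ 0.44

For two independent groups of n = 55 each: d_min = (z_{α} + z_β)·√(2/n).
z-sum = 1.282 + 1.036 = 2.318.
d_min = 2.318 × √(2/55) = 2.318 × 0.1907 = 0.442.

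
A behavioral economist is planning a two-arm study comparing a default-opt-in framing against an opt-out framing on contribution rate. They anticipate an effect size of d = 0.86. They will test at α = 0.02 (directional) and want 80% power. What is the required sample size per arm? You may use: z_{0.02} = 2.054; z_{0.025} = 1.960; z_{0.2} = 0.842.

For two independent groups with equal n: n = 2·((z_{α} + z_β) / d)².
z_{α} + z_β = 2.054 + 0.842 = 2.896.
n = 2 × (2.896 / 0.86)² = 2 × 3.367² = 2 × 11.34 = 22.7.
Round up to the next whole participant.

n = 23 per group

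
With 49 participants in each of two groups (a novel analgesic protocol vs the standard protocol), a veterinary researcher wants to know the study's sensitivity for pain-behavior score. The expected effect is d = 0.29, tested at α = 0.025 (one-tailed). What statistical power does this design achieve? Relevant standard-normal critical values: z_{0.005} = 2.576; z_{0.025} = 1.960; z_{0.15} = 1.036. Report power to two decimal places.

power ≈ 0.30

For two equal groups, power = Φ(d·√(n/2) − z_{α}).
d·√(n/2) = 0.29 × √(49/2) = 0.29 × 4.950 = 1.435.
z_β = 1.435 − 1.960 = -0.525.
Power = Φ(-0.525) = 0.300.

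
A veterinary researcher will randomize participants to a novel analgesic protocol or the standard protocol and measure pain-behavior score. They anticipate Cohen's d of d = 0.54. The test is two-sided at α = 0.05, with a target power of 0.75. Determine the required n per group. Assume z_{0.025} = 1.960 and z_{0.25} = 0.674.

For two independent groups with equal n: n = 2·((z_{α/2} + z_β) / d)².
z_{α/2} + z_β = 1.960 + 0.674 = 2.634.
n = 2 × (2.634 / 0.54)² = 2 × 4.878² = 2 × 23.79 = 47.6.
Round up to the next whole participant.

n = 48 per group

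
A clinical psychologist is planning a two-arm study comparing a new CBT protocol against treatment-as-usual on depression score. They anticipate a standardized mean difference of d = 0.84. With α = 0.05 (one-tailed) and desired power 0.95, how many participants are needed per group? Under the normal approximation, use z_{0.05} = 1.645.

For two independent groups with equal n: n = 2·((z_{α} + z_β) / d)².
z_{α} + z_β = 1.645 + 1.645 = 3.290.
n = 2 × (3.290 / 0.84)² = 2 × 3.917² = 2 × 15.34 = 30.7.
Round up to the next whole participant.

n = 31 per group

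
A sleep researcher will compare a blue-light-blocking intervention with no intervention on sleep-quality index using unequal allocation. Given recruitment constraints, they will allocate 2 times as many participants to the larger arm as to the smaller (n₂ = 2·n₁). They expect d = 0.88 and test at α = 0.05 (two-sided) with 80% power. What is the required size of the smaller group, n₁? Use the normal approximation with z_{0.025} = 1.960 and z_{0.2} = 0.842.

n₁ = 16

With allocation ratio k = n₂/n₁ = 2, Var(x̄₁−x̄₂) = σ²(1/n₁ + 1/(k·n₁)) = σ²·(k+1)/(k·n₁).
So n₁ = (1 + 1/k)·((z_{α/2} + z_β)/d)² = 1.500 × (2.802/0.88)².
n₁ = 1.500 × 10.14 = 15.2.
Round up: n₁ = 16, giving n₂ = 2 × 16 = 32.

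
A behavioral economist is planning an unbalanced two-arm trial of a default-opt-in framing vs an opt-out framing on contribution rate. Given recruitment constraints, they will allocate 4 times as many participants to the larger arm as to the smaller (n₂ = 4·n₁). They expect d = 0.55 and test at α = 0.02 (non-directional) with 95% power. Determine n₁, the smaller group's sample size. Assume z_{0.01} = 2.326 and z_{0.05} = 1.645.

n₁ = 66

With allocation ratio k = n₂/n₁ = 4, Var(x̄₁−x̄₂) = σ²(1/n₁ + 1/(k·n₁)) = σ²·(k+1)/(k·n₁).
So n₁ = (1 + 1/k)·((z_{α/2} + z_β)/d)² = 1.250 × (3.971/0.55)².
n₁ = 1.250 × 52.13 = 65.2.
Round up: n₁ = 66, giving n₂ = 4 × 66 = 264.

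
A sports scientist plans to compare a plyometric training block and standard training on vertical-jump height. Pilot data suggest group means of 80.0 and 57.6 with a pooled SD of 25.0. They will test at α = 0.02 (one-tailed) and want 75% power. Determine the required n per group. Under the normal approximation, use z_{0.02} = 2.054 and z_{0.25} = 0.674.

Cohen's d = |M₁ − M₂| / SD_pooled = |80.0 − 57.6| / 25.0 = 22.4 / 25.0 = 0.896.
For two independent groups with equal n: n = 2·((z_{α} + z_β) / d)².
z_{α} + z_β = 2.054 + 0.674 = 2.728.
n = 2 × (2.728 / 0.896)² = 2 × 3.045² = 2 × 9.27 = 18.5.
Round up to the next whole participant.

n = 19 per group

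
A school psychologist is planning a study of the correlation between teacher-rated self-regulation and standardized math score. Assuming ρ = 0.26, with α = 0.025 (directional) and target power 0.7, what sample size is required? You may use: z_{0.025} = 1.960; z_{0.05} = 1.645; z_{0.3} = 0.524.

Fisher's z: C = ½·ln((1+r)/(1−r)) = ½·ln(1.7027) = 0.2661.
n = ((z_{α} + z_β)/C)² + 3.
(1.960 + 0.524) / 0.2661 = 2.484 / 0.2661 = 9.335.
n = 9.335² + 3 = 87.14 + 3 = 90.1.
Round up.

n = 91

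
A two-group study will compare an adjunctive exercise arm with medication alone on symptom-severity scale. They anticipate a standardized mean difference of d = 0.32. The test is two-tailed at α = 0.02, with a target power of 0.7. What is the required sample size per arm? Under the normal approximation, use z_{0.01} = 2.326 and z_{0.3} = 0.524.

For two independent groups with equal n: n = 2·((z_{α/2} + z_β) / d)².
z_{α/2} + z_β = 2.326 + 0.524 = 2.850.
n = 2 × (2.850 / 0.32)² = 2 × 8.906² = 2 × 79.32 = 158.6.
Round up to the next whole participant.

n = 159 per group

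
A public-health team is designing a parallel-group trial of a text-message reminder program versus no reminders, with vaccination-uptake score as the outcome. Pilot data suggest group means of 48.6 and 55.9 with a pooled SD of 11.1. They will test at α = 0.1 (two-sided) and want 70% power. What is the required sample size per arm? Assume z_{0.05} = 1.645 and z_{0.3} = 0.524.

Cohen's d = |M₁ − M₂| / SD_pooled = |48.6 − 55.9| / 11.1 = 7.3 / 11.1 = 0.658.
For two independent groups with equal n: n = 2·((z_{α/2} + z_β) / d)².
z_{α/2} + z_β = 1.645 + 0.524 = 2.169.
n = 2 × (2.169 / 0.658)² = 2 × 3.296² = 2 × 10.87 = 21.7.
Round up to the next whole participant.

n = 22 per group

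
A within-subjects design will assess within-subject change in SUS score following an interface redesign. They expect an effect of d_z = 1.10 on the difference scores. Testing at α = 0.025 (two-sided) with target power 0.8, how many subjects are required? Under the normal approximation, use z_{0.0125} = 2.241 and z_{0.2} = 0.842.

n = 8 pairs

For a paired (one-sample on differences) test: n = ((z_{α/2} + z_β) / d)².
z_{α/2} + z_β = 2.241 + 0.842 = 3.083.
n = (3.083 / 1.10)² = 2.803² = 7.86.
Round up.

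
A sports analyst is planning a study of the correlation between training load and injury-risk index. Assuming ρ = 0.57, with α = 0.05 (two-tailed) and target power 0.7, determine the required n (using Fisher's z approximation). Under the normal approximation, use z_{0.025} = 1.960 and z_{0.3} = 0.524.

Fisher's z: C = ½·ln((1+r)/(1−r)) = ½·ln(3.6512) = 0.6475.
n = ((z_{α/2} + z_β)/C)² + 3.
(1.960 + 0.524) / 0.6475 = 2.484 / 0.6475 = 3.836.
n = 3.836² + 3 = 14.72 + 3 = 17.7.
Round up.

n = 18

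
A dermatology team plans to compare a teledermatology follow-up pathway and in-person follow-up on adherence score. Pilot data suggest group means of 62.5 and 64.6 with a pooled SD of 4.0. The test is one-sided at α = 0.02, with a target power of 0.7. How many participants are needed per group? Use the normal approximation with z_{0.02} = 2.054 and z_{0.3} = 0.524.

n = 49 per group

Cohen's d = |M₁ − M₂| / SD_pooled = |62.5 − 64.6| / 4.0 = 2.1 / 4.0 = 0.525.
For two independent groups with equal n: n = 2·((z_{α} + z_β) / d)².
z_{α} + z_β = 2.054 + 0.524 = 2.578.
n = 2 × (2.578 / 0.525)² = 2 × 4.910² = 2 × 24.11 = 48.2.
Round up to the next whole participant.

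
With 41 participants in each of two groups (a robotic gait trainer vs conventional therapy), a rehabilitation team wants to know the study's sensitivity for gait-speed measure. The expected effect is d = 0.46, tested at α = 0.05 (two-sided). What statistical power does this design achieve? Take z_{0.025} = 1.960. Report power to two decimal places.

power ≈ 0.55

For two equal groups, power = Φ(d·√(n/2) − z_{α/2}).
d·√(n/2) = 0.46 × √(41/2) = 0.46 × 4.528 = 2.083.
z_β = 2.083 − 1.960 = 0.123.
Power = Φ(0.123) = 0.549.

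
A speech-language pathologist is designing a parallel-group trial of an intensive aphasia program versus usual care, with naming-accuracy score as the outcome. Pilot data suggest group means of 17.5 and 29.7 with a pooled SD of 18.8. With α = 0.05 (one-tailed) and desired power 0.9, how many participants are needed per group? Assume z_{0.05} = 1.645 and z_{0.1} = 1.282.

n = 41 per group

Cohen's d = |M₁ − M₂| / SD_pooled = |17.5 − 29.7| / 18.8 = 12.2 / 18.8 = 0.649.
For two independent groups with equal n: n = 2·((z_{α} + z_β) / d)².
z_{α} + z_β = 1.645 + 1.282 = 2.927.
n = 2 × (2.927 / 0.649)² = 2 × 4.510² = 2 × 20.34 = 40.7.
Round up to the next whole participant.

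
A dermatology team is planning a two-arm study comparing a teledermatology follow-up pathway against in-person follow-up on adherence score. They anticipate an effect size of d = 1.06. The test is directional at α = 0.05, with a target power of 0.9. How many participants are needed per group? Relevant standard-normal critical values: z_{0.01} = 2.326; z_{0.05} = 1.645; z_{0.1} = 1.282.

n = 16 per group

For two independent groups with equal n: n = 2·((z_{α} + z_β) / d)².
z_{α} + z_β = 1.645 + 1.282 = 2.927.
n = 2 × (2.927 / 1.06)² = 2 × 2.761² = 2 × 7.62 = 15.2.
Round up to the next whole participant.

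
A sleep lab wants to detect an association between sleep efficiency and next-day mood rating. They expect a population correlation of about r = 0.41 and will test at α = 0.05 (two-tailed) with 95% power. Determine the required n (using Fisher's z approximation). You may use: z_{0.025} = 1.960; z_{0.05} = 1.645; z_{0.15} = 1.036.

n = 72

Fisher's z: C = ½·ln((1+r)/(1−r)) = ½·ln(2.3898) = 0.4356.
n = ((z_{α/2} + z_β)/C)² + 3.
(1.960 + 1.645) / 0.4356 = 3.605 / 0.4356 = 8.276.
n = 8.276² + 3 = 68.49 + 3 = 71.5.
Round up.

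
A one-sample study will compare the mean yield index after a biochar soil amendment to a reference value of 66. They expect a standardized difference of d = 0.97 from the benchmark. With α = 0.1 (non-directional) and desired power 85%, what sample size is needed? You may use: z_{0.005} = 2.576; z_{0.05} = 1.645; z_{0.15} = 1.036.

n = 8

For a one-sample test: n = ((z_{α/2} + z_β) / d)².
z_{α/2} + z_β = 1.645 + 1.036 = 2.681.
n = (2.681 / 0.97)² = 2.764² = 7.64.
Round up.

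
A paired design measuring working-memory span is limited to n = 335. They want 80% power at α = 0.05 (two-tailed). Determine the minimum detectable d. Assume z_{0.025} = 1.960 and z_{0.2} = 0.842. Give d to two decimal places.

d_min ≈ 0.15

For a single sample (or paired design) of n = 335: d_min = (z_{α/2} + z_β)/√n.
z-sum = 1.960 + 0.842 = 2.802.
d_min = 2.802 / √335 = 2.802 / 18.303 = 0.153.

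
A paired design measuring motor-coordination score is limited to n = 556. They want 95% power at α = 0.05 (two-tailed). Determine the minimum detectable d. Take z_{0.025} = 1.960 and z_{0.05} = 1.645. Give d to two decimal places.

d_min ≈ 0.15

For a single sample (or paired design) of n = 556: d_min = (z_{α/2} + z_β)/√n.
z-sum = 1.960 + 1.645 = 3.605.
d_min = 3.605 / √556 = 3.605 / 23.580 = 0.153.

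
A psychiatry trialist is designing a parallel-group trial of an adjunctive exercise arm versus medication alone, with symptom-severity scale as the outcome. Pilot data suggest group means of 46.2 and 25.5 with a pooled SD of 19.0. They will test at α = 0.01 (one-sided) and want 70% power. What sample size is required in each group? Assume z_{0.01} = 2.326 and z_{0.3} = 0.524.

n = 14 per group

Cohen's d = |M₁ − M₂| / SD_pooled = |46.2 − 25.5| / 19.0 = 20.7 / 19.0 = 1.089.
For two independent groups with equal n: n = 2·((z_{α} + z_β) / d)².
z_{α} + z_β = 2.326 + 0.524 = 2.850.
n = 2 × (2.850 / 1.089)² = 2 × 2.617² = 2 × 6.85 = 13.7.
Round up to the next whole participant.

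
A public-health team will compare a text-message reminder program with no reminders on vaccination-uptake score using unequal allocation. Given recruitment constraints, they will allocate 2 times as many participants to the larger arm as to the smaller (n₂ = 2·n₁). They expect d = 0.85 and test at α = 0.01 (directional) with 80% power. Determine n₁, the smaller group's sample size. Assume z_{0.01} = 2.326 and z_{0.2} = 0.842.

n₁ = 21

With allocation ratio k = n₂/n₁ = 2, Var(x̄₁−x̄₂) = σ²(1/n₁ + 1/(k·n₁)) = σ²·(k+1)/(k·n₁).
So n₁ = (1 + 1/k)·((z_{α} + z_β)/d)² = 1.500 × (3.168/0.85)².
n₁ = 1.500 × 13.89 = 20.8.
Round up: n₁ = 21, giving n₂ = 2 × 21 = 42.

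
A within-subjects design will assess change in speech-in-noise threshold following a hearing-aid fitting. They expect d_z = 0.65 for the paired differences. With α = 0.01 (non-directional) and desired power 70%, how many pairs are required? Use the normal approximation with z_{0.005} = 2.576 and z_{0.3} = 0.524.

n = 23 pairs

For a paired (one-sample on differences) test: n = ((z_{α/2} + z_β) / d)².
z_{α/2} + z_β = 2.576 + 0.524 = 3.100.
n = (3.100 / 0.65)² = 4.769² = 22.75.
Round up.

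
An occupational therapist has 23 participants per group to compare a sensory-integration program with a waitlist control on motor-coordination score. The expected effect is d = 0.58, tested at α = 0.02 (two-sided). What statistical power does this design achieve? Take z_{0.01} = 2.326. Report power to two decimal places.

For two equal groups, power = Φ(d·√(n/2) − z_{α/2}).
d·√(n/2) = 0.58 × √(23/2) = 0.58 × 3.391 = 1.967.
z_β = 1.967 − 2.326 = -0.359.
Power = Φ(-0.359) = 0.360.

power ≈ 0.36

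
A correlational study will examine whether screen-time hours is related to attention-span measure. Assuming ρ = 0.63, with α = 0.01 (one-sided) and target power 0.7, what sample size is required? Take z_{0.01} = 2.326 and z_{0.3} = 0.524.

Fisher's z: C = ½·ln((1+r)/(1−r)) = ½·ln(4.4054) = 0.7414.
n = ((z_{α} + z_β)/C)² + 3.
(2.326 + 0.524) / 0.7414 = 2.850 / 0.7414 = 3.844.
n = 3.844² + 3 = 14.78 + 3 = 17.8.
Round up.

n = 18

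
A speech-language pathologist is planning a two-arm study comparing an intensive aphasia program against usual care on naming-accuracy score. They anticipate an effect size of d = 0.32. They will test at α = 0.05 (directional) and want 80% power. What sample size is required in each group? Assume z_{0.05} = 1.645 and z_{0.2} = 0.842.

n = 121 per group

For two independent groups with equal n: n = 2·((z_{α} + z_β) / d)².
z_{α} + z_β = 1.645 + 0.842 = 2.487.
n = 2 × (2.487 / 0.32)² = 2 × 7.772² = 2 × 60.40 = 120.8.
Round up to the next whole participant.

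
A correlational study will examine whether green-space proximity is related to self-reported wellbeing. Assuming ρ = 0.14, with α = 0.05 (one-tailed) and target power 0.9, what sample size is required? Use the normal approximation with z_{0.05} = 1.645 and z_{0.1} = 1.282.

Fisher's z: C = ½·ln((1+r)/(1−r)) = ½·ln(1.3256) = 0.1409.
n = ((z_{α} + z_β)/C)² + 3.
(1.645 + 1.282) / 0.1409 = 2.927 / 0.1409 = 20.774.
n = 20.774² + 3 = 431.54 + 3 = 434.5.
Round up.

n = 435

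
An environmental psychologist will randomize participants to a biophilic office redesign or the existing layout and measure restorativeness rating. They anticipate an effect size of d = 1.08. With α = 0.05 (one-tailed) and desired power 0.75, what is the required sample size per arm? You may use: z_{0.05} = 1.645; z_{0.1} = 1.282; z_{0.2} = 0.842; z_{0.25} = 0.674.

n = 10 per group

For two independent groups with equal n: n = 2·((z_{α} + z_β) / d)².
z_{α} + z_β = 1.645 + 0.674 = 2.319.
n = 2 × (2.319 / 1.08)² = 2 × 2.147² = 2 × 4.61 = 9.2.
Round up to the next whole participant.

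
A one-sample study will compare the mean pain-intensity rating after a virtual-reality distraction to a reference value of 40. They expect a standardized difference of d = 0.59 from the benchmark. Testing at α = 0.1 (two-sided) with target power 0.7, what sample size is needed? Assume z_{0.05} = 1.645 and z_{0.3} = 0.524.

For a one-sample test: n = ((z_{α/2} + z_β) / d)².
z_{α/2} + z_β = 1.645 + 0.524 = 2.169.
n = (2.169 / 0.59)² = 3.676² = 13.51.
Round up.

n = 14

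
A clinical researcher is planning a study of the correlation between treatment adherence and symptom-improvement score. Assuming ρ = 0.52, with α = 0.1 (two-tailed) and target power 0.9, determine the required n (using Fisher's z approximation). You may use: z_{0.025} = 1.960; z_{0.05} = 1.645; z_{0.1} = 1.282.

Fisher's z: C = ½·ln((1+r)/(1−r)) = ½·ln(3.1667) = 0.5763.
n = ((z_{α/2} + z_β)/C)² + 3.
(1.645 + 1.282) / 0.5763 = 2.927 / 0.5763 = 5.079.
n = 5.079² + 3 = 25.80 + 3 = 28.8.
Round up.

n = 29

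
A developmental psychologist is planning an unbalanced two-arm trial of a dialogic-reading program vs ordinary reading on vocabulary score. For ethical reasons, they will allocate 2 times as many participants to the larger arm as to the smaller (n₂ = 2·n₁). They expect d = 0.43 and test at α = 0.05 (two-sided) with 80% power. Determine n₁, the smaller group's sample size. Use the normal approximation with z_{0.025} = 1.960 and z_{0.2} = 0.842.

With allocation ratio k = n₂/n₁ = 2, Var(x̄₁−x̄₂) = σ²(1/n₁ + 1/(k·n₁)) = σ²·(k+1)/(k·n₁).
So n₁ = (1 + 1/k)·((z_{α/2} + z_β)/d)² = 1.500 × (2.802/0.43)².
n₁ = 1.500 × 42.46 = 63.7.
Round up: n₁ = 64, giving n₂ = 2 × 64 = 128.

n₁ = 64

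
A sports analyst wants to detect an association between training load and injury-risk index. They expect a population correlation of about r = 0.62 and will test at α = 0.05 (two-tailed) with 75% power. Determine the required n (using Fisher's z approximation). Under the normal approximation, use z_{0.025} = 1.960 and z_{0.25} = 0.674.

Fisher's z: C = ½·ln((1+r)/(1−r)) = ½·ln(4.2632) = 0.7250.
n = ((z_{α/2} + z_β)/C)² + 3.
(1.960 + 0.674) / 0.7250 = 2.634 / 0.7250 = 3.633.
n = 3.633² + 3 = 13.20 + 3 = 16.2.
Round up.

n = 17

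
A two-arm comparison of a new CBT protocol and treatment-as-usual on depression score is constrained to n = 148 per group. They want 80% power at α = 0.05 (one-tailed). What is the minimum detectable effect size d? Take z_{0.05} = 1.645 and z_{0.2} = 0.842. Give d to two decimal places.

d_min ≈ 0.29

For two independent groups of n = 148 each: d_min = (z_{α} + z_β)·√(2/n).
z-sum = 1.645 + 0.842 = 2.487.
d_min = 2.487 × √(2/148) = 2.487 × 0.1162 = 0.289.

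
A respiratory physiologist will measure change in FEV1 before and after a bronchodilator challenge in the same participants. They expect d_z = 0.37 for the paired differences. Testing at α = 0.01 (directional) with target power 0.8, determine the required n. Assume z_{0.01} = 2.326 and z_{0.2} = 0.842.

n = 74 pairs

For a paired (one-sample on differences) test: n = ((z_{α} + z_β) / d)².
z_{α} + z_β = 2.326 + 0.842 = 3.168.
n = (3.168 / 0.37)² = 8.562² = 73.31.
Round up.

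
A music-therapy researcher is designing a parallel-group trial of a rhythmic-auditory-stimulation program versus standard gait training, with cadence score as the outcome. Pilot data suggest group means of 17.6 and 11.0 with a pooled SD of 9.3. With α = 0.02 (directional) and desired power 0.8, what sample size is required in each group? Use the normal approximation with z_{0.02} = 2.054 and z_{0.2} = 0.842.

Cohen's d = |M₁ − M₂| / SD_pooled = |17.6 − 11.0| / 9.3 = 6.6 / 9.3 = 0.710.
For two independent groups with equal n: n = 2·((z_{α} + z_β) / d)².
z_{α} + z_β = 2.054 + 0.842 = 2.896.
n = 2 × (2.896 / 0.710)² = 2 × 4.079² = 2 × 16.64 = 33.3.
Round up to the next whole participant.

n = 34 per group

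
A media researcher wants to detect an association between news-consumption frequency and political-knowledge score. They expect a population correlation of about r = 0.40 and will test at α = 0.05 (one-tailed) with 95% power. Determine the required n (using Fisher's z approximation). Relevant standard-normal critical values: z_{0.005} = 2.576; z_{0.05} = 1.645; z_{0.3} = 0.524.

n = 64

Fisher's z: C = ½·ln((1+r)/(1−r)) = ½·ln(2.3333) = 0.4236.
n = ((z_{α} + z_β)/C)² + 3.
(1.645 + 1.645) / 0.4236 = 3.290 / 0.4236 = 7.767.
n = 7.767² + 3 = 60.32 + 3 = 63.3.
Round up.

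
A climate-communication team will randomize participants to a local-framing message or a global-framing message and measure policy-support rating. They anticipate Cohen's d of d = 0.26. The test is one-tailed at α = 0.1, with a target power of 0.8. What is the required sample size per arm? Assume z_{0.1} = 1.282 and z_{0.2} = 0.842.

n = 134 per group

For two independent groups with equal n: n = 2·((z_{α} + z_β) / d)².
z_{α} + z_β = 1.282 + 0.842 = 2.124.
n = 2 × (2.124 / 0.26)² = 2 × 8.169² = 2 × 66.74 = 133.5.
Round up to the next whole participant.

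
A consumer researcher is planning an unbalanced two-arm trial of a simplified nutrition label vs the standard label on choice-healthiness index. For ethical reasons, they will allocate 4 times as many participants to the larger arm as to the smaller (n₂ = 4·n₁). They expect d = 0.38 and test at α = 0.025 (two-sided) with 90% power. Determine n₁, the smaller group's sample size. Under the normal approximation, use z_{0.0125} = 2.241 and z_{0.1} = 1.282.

With allocation ratio k = n₂/n₁ = 4, Var(x̄₁−x̄₂) = σ²(1/n₁ + 1/(k·n₁)) = σ²·(k+1)/(k·n₁).
So n₁ = (1 + 1/k)·((z_{α/2} + z_β)/d)² = 1.250 × (3.523/0.38)².
n₁ = 1.250 × 85.95 = 107.4.
Round up: n₁ = 108, giving n₂ = 4 × 108 = 432.

n₁ = 108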